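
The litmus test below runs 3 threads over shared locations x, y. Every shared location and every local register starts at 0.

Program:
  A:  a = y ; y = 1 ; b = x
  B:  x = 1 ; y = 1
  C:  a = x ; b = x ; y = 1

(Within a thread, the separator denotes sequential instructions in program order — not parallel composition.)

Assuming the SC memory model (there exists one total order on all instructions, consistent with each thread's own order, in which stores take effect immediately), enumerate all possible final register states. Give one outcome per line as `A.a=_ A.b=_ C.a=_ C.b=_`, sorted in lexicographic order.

outcome vector order: (A.a,A.b,C.a,C.b)
|SC outcomes| = 10

A.a=0 A.b=0 C.a=0 C.b=0
A.a=0 A.b=0 C.a=0 C.b=1
A.a=0 A.b=0 C.a=1 C.b=1
A.a=0 A.b=1 C.a=0 C.b=0
A.a=0 A.b=1 C.a=0 C.b=1
A.a=0 A.b=1 C.a=1 C.b=1
A.a=1 A.b=0 C.a=0 C.b=0
A.a=1 A.b=1 C.a=0 C.b=0
A.a=1 A.b=1 C.a=0 C.b=1
A.a=1 A.b=1 C.a=1 C.b=1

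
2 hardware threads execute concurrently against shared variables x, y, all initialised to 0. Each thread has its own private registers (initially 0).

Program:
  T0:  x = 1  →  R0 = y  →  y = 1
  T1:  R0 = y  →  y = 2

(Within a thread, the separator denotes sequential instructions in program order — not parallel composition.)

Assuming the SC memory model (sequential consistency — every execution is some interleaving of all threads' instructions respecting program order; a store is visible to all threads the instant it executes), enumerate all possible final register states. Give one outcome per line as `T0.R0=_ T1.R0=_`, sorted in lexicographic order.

T0.R0=0 T1.R0=0
T0.R0=0 T1.R0=1
T0.R0=2 T1.R0=0

outcome vector order: (T0.R0,T1.R0)
|SC outcomes| = 3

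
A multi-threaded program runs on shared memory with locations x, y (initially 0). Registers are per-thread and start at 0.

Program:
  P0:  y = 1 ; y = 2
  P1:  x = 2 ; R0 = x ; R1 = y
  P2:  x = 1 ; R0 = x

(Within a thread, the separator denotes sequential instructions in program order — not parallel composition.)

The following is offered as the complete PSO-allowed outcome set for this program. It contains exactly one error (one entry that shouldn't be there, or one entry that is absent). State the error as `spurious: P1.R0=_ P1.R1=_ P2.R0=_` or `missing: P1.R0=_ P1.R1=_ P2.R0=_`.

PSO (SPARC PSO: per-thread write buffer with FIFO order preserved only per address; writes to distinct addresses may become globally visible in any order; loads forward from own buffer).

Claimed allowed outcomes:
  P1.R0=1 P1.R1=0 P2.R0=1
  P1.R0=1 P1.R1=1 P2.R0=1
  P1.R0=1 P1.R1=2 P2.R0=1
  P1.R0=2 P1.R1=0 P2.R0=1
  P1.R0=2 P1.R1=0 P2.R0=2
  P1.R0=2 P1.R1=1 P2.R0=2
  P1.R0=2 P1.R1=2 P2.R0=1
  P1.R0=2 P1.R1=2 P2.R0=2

missing: P1.R0=2 P1.R1=1 P2.R0=1

outcome vector order: (P1.R0,P1.R1,P2.R0)
under PSO → 101; 111; 121; 201; 202; 211; 212; 221; 222
PSO∖claimed = {211}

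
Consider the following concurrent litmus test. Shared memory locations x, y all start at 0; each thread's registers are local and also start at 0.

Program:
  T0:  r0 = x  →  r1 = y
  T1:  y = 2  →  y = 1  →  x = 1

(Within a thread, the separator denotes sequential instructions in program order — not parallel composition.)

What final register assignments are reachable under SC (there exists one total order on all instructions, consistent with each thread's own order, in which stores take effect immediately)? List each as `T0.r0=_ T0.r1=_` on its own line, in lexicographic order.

outcome vector order: (T0.r0,T0.r1)
|SC outcomes| = 4

T0.r0=0 T0.r1=0
T0.r0=0 T0.r1=1
T0.r0=0 T0.r1=2
T0.r0=1 T0.r1=1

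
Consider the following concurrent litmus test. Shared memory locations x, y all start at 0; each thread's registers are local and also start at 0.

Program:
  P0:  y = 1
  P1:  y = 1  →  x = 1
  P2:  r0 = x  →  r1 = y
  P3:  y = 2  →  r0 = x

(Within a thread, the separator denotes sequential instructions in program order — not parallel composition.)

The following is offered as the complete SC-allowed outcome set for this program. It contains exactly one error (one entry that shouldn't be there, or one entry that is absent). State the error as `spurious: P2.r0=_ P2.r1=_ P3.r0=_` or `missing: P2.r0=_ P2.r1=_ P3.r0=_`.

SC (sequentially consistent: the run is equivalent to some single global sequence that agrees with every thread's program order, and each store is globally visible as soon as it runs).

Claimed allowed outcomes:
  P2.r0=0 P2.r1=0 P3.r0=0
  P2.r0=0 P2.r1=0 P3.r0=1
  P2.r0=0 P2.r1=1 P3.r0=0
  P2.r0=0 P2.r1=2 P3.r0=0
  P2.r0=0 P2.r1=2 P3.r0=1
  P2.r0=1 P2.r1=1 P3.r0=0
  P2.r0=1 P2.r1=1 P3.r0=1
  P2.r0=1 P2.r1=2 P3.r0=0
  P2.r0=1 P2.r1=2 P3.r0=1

outcome vector order: (P2.r0,P2.r1,P3.r0)
under SC → 0/0/0; 0/0/1; 0/1/0; 0/1/1; 0/2/0; 0/2/1; 1/1/0; 1/1/1; 1/2/0; 1/2/1
SC∖claimed = {0/1/1}

missing: P2.r0=0 P2.r1=1 P3.r0=1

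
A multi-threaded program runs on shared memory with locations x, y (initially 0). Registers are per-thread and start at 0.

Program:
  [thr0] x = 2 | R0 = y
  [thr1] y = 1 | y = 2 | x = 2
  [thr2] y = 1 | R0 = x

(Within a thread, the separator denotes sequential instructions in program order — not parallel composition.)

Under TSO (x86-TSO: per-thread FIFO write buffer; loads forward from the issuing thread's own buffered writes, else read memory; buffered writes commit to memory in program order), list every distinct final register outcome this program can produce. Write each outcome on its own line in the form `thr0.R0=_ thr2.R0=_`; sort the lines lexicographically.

thr0.R0=0 thr2.R0=0
thr0.R0=0 thr2.R0=2
thr0.R0=1 thr2.R0=0
thr0.R0=1 thr2.R0=2
thr0.R0=2 thr2.R0=0
thr0.R0=2 thr2.R0=2

outcome vector order: (thr0.R0,thr2.R0)
|TSO outcomes| = 6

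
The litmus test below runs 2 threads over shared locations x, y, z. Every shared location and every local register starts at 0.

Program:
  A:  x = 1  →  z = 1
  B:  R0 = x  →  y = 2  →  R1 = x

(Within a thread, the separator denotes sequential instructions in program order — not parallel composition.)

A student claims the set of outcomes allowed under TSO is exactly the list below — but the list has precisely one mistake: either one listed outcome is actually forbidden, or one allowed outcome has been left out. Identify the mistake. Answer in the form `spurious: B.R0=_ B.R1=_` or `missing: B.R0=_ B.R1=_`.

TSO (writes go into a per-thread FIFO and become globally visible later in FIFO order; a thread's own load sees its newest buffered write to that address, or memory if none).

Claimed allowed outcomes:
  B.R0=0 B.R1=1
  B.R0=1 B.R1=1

outcome vector order: (B.R0,B.R1)
TSO (3): 00, 01, 11
TSO∖claimed = {00}

missing: B.R0=0 B.R1=0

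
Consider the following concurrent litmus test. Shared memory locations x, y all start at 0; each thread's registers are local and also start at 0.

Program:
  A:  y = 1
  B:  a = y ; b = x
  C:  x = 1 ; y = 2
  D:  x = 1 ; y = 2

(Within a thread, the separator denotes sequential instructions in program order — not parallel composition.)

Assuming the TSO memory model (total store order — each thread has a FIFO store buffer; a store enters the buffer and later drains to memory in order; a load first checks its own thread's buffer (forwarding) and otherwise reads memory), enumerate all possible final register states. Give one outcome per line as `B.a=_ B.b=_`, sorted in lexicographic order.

outcome vector order: (B.a,B.b)
|TSO outcomes| = 5

B.a=0 B.b=0
B.a=0 B.b=1
B.a=1 B.b=0
B.a=1 B.b=1
B.a=2 B.b=1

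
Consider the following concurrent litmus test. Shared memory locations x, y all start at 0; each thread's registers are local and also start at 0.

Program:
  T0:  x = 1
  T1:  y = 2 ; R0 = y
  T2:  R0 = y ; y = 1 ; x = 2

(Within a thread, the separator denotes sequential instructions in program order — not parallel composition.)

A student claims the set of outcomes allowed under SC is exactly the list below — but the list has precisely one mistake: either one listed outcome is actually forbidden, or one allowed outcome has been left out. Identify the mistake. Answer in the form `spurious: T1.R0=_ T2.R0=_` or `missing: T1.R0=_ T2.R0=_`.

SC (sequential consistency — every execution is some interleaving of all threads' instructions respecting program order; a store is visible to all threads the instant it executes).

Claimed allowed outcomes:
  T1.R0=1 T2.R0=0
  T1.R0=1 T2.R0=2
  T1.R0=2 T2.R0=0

outcome vector order: (T1.R0,T2.R0)
[SC] allowed = {1/0 1/2 2/0 2/2}
SC∖claimed = {2/2}

missing: T1.R0=2 T2.R0=2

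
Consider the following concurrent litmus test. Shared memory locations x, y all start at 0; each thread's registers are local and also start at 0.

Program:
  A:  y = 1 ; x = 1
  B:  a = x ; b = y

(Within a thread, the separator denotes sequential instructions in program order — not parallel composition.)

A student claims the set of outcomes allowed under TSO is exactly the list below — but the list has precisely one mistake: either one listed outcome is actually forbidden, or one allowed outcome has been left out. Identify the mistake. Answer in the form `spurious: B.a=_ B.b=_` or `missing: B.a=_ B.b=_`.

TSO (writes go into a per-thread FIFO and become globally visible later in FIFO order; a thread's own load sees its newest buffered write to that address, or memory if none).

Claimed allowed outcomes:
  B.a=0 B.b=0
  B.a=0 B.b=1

missing: B.a=1 B.b=1

outcome vector order: (B.a,B.b)
[TSO] allowed = {00; 01; 11}
TSO∖claimed = {11}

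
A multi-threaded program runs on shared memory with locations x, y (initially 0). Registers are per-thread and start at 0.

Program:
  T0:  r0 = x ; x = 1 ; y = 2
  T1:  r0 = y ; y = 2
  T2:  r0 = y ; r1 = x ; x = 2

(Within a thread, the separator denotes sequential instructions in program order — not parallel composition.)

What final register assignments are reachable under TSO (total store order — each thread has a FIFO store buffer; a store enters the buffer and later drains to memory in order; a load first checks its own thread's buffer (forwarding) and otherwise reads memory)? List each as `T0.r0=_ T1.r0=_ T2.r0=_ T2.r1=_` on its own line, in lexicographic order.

T0.r0=0 T1.r0=0 T2.r0=0 T2.r1=0
T0.r0=0 T1.r0=0 T2.r0=0 T2.r1=1
T0.r0=0 T1.r0=0 T2.r0=2 T2.r1=0
T0.r0=0 T1.r0=0 T2.r0=2 T2.r1=1
T0.r0=0 T1.r0=2 T2.r0=0 T2.r1=0
T0.r0=0 T1.r0=2 T2.r0=0 T2.r1=1
T0.r0=0 T1.r0=2 T2.r0=2 T2.r1=1
T0.r0=2 T1.r0=0 T2.r0=0 T2.r1=0
T0.r0=2 T1.r0=0 T2.r0=2 T2.r1=0
T0.r0=2 T1.r0=2 T2.r0=0 T2.r1=0

outcome vector order: (T0.r0,T1.r0,T2.r0,T2.r1)
|TSO outcomes| = 10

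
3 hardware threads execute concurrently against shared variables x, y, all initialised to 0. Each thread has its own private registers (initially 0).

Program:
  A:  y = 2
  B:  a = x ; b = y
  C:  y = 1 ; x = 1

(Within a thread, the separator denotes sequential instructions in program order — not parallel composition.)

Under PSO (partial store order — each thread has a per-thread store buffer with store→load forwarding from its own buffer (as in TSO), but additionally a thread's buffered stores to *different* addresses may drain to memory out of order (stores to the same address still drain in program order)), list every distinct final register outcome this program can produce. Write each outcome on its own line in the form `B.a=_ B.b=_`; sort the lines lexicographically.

B.a=0 B.b=0
B.a=0 B.b=1
B.a=0 B.b=2
B.a=1 B.b=0
B.a=1 B.b=1
B.a=1 B.b=2

outcome vector order: (B.a,B.b)
|PSO outcomes| = 6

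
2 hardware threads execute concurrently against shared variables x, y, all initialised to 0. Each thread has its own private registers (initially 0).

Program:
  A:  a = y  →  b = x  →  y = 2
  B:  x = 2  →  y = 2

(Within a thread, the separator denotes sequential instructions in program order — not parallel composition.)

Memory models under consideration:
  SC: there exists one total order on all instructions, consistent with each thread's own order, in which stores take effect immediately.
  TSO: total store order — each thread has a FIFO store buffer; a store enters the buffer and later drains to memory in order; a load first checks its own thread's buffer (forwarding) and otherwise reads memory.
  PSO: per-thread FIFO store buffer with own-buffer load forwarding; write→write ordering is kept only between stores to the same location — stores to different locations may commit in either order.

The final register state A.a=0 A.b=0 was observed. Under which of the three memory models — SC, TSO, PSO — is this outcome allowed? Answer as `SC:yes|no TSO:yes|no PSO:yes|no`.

outcome vector order: (A.a,A.b)
SC: 3 outcomes — {0/0, 0/2, 2/2}
TSO: 3 outcomes — {0/0, 0/2, 2/2}
PSO: 4 outcomes — {0/0, 0/2, 2/0, 2/2}
target 0/0 ∈ {SC,TSO,PSO}

SC:yes TSO:yes PSO:yes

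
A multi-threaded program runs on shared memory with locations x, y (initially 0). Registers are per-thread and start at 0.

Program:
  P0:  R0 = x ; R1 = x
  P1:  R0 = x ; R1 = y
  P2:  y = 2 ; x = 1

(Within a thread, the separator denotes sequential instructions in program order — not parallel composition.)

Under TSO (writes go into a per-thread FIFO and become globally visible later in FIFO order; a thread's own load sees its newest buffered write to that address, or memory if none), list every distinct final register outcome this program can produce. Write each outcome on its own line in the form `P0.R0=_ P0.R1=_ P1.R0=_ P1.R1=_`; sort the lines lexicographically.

P0.R0=0 P0.R1=0 P1.R0=0 P1.R1=0
P0.R0=0 P0.R1=0 P1.R0=0 P1.R1=2
P0.R0=0 P0.R1=0 P1.R0=1 P1.R1=2
P0.R0=0 P0.R1=1 P1.R0=0 P1.R1=0
P0.R0=0 P0.R1=1 P1.R0=0 P1.R1=2
P0.R0=0 P0.R1=1 P1.R0=1 P1.R1=2
P0.R0=1 P0.R1=1 P1.R0=0 P1.R1=0
P0.R0=1 P0.R1=1 P1.R0=0 P1.R1=2
P0.R0=1 P0.R1=1 P1.R0=1 P1.R1=2

outcome vector order: (P0.R0,P0.R1,P1.R0,P1.R1)
|TSO outcomes| = 9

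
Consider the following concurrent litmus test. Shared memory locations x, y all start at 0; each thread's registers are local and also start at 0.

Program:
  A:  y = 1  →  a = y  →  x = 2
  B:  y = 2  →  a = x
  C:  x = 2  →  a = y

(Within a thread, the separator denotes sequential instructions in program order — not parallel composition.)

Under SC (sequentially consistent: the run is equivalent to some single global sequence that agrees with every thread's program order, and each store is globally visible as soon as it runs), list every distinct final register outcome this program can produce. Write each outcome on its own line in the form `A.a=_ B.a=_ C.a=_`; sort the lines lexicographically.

outcome vector order: (A.a,B.a,C.a)
|SC outcomes| = 9

A.a=1 B.a=0 C.a=1
A.a=1 B.a=0 C.a=2
A.a=1 B.a=2 C.a=0
A.a=1 B.a=2 C.a=1
A.a=1 B.a=2 C.a=2
A.a=2 B.a=0 C.a=2
A.a=2 B.a=2 C.a=0
A.a=2 B.a=2 C.a=1
A.a=2 B.a=2 C.a=2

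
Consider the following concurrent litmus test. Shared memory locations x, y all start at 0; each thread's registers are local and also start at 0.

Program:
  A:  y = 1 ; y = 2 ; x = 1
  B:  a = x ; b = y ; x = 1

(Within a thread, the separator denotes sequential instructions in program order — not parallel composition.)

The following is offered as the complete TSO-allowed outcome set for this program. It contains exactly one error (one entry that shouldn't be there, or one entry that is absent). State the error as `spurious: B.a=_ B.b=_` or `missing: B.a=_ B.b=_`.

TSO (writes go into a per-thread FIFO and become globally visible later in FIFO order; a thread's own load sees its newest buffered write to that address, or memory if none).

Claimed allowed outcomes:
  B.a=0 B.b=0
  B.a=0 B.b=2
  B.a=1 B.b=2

missing: B.a=0 B.b=1

outcome vector order: (B.a,B.b)
TSO (4): 0/0, 0/1, 0/2, 1/2
TSO∖claimed = {0/1}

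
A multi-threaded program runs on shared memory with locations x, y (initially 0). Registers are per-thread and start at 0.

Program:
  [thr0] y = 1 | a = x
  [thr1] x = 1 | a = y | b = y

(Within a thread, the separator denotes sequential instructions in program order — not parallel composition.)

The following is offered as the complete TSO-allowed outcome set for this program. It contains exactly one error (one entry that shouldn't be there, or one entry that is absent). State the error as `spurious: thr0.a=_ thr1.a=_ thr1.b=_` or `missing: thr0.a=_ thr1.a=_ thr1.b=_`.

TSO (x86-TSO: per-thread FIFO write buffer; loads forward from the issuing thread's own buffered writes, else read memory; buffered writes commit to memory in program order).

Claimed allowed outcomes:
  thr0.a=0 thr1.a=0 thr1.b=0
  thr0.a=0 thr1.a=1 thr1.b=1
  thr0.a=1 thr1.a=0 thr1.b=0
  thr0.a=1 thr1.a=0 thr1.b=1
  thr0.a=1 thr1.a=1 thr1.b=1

missing: thr0.a=0 thr1.a=0 thr1.b=1

outcome vector order: (thr0.a,thr1.a,thr1.b)
TSO (6): (0,0,0) (0,0,1) (0,1,1) (1,0,0) (1,0,1) (1,1,1)
TSO∖claimed = {(0,0,1)}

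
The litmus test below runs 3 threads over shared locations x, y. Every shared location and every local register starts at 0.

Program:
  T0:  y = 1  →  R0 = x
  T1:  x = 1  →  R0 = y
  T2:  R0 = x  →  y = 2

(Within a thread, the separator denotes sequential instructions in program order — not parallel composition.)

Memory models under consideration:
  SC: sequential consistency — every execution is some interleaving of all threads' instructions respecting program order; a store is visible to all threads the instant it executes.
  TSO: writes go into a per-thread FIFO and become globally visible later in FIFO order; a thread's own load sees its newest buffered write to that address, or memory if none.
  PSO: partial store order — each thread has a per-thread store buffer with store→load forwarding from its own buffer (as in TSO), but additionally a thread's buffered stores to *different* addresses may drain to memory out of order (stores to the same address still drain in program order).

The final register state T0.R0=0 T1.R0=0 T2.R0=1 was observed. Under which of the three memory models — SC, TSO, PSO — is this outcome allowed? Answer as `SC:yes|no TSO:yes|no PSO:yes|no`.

outcome vector order: (T0.R0,T1.R0,T2.R0)
[SC] allowed = {<0 1 0>, <0 1 1>, <0 2 0>, <0 2 1>, <1 0 0>, <1 0 1>, <1 1 0>, <1 1 1>, <1 2 0>, <1 2 1>}
[TSO] allowed = {<0 0 0>, <0 0 1>, <0 1 0>, <0 1 1>, <0 2 0>, <0 2 1>, <1 0 0>, <1 0 1>, <1 1 0>, <1 1 1>, <1 2 0>, <1 2 1>}
[PSO] allowed = {<0 0 0>, <0 0 1>, <0 1 0>, <0 1 1>, <0 2 0>, <0 2 1>, <1 0 0>, <1 0 1>, <1 1 0>, <1 1 1>, <1 2 0>, <1 2 1>}
target <0 0 1> ∈ {TSO,PSO}

SC:no TSO:yes PSO:yes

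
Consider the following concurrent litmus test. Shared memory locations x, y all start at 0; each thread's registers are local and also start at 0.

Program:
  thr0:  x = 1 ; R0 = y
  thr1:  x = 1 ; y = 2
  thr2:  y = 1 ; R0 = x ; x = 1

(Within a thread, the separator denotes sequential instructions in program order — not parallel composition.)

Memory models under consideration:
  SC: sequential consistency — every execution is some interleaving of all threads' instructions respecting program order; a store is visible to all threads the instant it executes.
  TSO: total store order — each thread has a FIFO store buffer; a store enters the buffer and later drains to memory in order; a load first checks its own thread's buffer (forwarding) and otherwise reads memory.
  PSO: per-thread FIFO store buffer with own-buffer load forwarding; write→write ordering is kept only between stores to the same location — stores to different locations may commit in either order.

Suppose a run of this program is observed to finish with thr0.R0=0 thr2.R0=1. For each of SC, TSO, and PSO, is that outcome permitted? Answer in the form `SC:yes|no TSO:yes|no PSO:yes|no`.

outcome vector order: (thr0.R0,thr2.R0)
SC: 5 outcomes — {0/1, 1/0, 1/1, 2/0, 2/1}
TSO: 6 outcomes — {0/0, 0/1, 1/0, 1/1, 2/0, 2/1}
PSO: 6 outcomes — {0/0, 0/1, 1/0, 1/1, 2/0, 2/1}
target 0/1 ∈ {SC,TSO,PSO}

SC:yes TSO:yes PSO:yes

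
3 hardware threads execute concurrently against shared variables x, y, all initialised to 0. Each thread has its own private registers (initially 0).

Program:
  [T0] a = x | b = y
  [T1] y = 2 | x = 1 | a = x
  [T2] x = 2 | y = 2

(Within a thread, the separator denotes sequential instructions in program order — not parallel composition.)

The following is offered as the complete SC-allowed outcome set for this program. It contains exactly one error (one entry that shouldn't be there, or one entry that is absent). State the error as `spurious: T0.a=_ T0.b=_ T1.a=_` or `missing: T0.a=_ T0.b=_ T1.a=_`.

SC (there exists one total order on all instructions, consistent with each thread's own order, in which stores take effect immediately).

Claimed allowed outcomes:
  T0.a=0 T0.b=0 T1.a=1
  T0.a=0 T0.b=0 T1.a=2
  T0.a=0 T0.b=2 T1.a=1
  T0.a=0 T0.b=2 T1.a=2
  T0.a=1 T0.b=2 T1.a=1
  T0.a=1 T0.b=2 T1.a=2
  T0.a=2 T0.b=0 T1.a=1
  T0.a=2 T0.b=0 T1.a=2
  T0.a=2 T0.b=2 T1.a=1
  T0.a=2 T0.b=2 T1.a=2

spurious: T0.a=2 T0.b=0 T1.a=2

outcome vector order: (T0.a,T0.b,T1.a)
SC: 9 outcomes — {001 002 021 022 121 122 201 221 222}
claimed∖SC = {202}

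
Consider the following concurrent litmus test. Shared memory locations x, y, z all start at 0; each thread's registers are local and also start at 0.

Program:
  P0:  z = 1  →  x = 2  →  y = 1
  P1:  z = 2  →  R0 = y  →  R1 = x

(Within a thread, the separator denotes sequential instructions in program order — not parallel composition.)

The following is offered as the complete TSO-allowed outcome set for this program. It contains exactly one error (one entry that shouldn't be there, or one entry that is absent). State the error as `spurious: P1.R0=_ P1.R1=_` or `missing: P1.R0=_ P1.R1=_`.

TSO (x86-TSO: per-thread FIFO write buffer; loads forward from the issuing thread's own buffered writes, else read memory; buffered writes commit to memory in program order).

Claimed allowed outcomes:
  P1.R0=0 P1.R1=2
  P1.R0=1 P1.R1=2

missing: P1.R0=0 P1.R1=0

outcome vector order: (P1.R0,P1.R1)
[TSO] allowed = {(0,0) (0,2) (1,2)}
TSO∖claimed = {(0,0)}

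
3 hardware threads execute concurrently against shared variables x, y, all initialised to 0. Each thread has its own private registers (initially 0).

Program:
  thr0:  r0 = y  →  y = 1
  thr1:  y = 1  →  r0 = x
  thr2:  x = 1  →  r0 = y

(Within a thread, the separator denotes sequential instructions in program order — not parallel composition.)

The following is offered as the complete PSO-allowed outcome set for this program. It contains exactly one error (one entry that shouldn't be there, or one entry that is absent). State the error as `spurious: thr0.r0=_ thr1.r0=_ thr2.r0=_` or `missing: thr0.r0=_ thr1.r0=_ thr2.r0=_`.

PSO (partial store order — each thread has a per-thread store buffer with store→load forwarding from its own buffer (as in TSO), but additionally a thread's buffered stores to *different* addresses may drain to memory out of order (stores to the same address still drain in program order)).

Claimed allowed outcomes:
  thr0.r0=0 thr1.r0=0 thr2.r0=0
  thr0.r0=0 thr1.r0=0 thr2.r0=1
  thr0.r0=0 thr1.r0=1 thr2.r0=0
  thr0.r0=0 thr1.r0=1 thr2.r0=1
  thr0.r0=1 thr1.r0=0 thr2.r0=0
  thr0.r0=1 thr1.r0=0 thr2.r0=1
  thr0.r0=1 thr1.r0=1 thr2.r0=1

missing: thr0.r0=1 thr1.r0=1 thr2.r0=0

outcome vector order: (thr0.r0,thr1.r0,thr2.r0)
PSO (8): (0,0,0), (0,0,1), (0,1,0), (0,1,1), (1,0,0), (1,0,1), (1,1,0), (1,1,1)
PSO∖claimed = {(1,1,0)}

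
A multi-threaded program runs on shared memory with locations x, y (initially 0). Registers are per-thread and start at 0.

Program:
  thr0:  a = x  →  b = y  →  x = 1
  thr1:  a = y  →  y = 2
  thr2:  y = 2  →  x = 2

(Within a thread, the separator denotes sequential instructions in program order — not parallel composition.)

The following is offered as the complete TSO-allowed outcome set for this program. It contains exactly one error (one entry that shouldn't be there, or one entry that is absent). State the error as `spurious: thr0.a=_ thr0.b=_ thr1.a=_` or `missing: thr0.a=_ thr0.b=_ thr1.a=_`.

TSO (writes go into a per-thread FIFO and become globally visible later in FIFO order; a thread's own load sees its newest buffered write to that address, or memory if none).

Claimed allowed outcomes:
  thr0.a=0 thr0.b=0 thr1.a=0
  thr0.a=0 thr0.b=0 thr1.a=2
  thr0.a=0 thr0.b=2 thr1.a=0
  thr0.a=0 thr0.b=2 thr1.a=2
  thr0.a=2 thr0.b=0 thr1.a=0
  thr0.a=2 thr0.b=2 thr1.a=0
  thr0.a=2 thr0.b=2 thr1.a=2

spurious: thr0.a=2 thr0.b=0 thr1.a=0

outcome vector order: (thr0.a,thr0.b,thr1.a)
under TSO → 0/0/0 0/0/2 0/2/0 0/2/2 2/2/0 2/2/2
claimed∖TSO = {2/0/0}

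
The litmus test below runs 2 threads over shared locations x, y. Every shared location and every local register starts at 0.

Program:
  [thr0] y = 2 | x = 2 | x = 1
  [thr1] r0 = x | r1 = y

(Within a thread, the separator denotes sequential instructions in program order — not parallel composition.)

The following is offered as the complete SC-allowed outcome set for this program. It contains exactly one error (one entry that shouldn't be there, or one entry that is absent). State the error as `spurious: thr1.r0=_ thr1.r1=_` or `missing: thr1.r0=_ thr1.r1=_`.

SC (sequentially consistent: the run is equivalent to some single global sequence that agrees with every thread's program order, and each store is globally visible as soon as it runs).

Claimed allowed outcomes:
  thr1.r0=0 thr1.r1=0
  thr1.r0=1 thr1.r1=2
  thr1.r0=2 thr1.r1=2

outcome vector order: (thr1.r0,thr1.r1)
[SC] allowed = {<0 0>, <0 2>, <1 2>, <2 2>}
SC∖claimed = {<0 2>}

missing: thr1.r0=0 thr1.r1=2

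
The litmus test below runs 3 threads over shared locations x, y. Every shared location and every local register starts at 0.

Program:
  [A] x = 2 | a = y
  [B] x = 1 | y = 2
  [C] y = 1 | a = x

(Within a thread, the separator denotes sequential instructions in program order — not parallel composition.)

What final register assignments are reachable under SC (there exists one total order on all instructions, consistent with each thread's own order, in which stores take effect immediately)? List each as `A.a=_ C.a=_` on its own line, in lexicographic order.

A.a=0 C.a=1
A.a=0 C.a=2
A.a=1 C.a=0
A.a=1 C.a=1
A.a=1 C.a=2
A.a=2 C.a=0
A.a=2 C.a=1
A.a=2 C.a=2

outcome vector order: (A.a,C.a)
|SC outcomes| = 8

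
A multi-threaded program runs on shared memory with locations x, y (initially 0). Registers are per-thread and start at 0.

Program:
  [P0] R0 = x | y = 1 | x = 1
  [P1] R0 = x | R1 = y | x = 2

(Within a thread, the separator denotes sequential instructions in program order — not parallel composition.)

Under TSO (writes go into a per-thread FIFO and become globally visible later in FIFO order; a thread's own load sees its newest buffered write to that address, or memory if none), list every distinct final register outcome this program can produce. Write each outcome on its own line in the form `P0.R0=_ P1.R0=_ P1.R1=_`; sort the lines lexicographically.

outcome vector order: (P0.R0,P1.R0,P1.R1)
|TSO outcomes| = 4

P0.R0=0 P1.R0=0 P1.R1=0
P0.R0=0 P1.R0=0 P1.R1=1
P0.R0=0 P1.R0=1 P1.R1=1
P0.R0=2 P1.R0=0 P1.R1=0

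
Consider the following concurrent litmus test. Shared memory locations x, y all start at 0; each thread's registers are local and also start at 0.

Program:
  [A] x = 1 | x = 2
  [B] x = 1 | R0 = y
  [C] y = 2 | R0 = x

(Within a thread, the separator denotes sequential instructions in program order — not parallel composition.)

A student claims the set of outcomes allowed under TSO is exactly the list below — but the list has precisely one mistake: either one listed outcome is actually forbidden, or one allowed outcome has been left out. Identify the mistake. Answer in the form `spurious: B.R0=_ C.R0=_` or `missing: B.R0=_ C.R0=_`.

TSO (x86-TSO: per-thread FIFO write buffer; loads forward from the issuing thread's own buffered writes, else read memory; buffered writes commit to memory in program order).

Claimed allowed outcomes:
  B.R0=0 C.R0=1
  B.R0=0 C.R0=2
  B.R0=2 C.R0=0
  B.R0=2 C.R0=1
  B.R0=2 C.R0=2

outcome vector order: (B.R0,C.R0)
under TSO → <0 0> <0 1> <0 2> <2 0> <2 1> <2 2>
TSO∖claimed = {<0 0>}

missing: B.R0=0 C.R0=0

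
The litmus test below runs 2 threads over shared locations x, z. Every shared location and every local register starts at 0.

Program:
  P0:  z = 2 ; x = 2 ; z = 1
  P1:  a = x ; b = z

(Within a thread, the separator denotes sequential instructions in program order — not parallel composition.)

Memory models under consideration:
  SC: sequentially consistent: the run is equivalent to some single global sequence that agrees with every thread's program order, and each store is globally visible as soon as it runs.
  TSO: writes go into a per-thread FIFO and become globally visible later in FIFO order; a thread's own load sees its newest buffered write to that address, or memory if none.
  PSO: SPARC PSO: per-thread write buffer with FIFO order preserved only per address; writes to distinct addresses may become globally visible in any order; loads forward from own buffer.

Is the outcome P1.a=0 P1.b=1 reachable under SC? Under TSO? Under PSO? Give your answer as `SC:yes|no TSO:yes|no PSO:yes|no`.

outcome vector order: (P1.a,P1.b)
under SC → <0 0>; <0 1>; <0 2>; <2 1>; <2 2>
under TSO → <0 0>; <0 1>; <0 2>; <2 1>; <2 2>
under PSO → <0 0>; <0 1>; <0 2>; <2 0>; <2 1>; <2 2>
target <0 1> ∈ {SC,TSO,PSO}

SC:yes TSO:yes PSO:yes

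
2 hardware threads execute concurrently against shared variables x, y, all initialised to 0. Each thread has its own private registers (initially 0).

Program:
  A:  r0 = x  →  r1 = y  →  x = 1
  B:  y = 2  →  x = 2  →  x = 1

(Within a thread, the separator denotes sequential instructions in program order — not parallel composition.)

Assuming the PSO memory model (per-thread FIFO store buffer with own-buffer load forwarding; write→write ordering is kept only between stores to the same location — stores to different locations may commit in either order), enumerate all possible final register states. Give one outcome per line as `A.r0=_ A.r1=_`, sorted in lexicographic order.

outcome vector order: (A.r0,A.r1)
|PSO outcomes| = 6

A.r0=0 A.r1=0
A.r0=0 A.r1=2
A.r0=1 A.r1=0
A.r0=1 A.r1=2
A.r0=2 A.r1=0
A.r0=2 A.r1=2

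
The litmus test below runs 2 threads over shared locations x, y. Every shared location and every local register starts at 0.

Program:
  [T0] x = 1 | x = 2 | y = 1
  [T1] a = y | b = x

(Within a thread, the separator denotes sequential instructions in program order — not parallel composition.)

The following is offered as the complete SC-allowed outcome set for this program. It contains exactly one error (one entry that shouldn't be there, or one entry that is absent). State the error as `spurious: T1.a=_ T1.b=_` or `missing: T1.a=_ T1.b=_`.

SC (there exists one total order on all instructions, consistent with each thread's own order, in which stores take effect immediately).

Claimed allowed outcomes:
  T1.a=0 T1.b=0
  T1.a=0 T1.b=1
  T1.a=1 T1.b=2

missing: T1.a=0 T1.b=2

outcome vector order: (T1.a,T1.b)
SC (4): <0 0>, <0 1>, <0 2>, <1 2>
SC∖claimed = {<0 2>}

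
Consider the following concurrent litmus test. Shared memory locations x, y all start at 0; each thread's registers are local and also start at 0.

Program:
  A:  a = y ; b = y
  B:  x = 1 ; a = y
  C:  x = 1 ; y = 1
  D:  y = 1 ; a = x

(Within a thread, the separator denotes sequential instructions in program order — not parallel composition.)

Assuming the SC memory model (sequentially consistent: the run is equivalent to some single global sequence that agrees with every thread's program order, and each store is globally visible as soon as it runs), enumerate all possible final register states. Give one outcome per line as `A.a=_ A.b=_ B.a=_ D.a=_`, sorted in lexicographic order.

outcome vector order: (A.a,A.b,B.a,D.a)
|SC outcomes| = 9

A.a=0 A.b=0 B.a=0 D.a=1
A.a=0 A.b=0 B.a=1 D.a=0
A.a=0 A.b=0 B.a=1 D.a=1
A.a=0 A.b=1 B.a=0 D.a=1
A.a=0 A.b=1 B.a=1 D.a=0
A.a=0 A.b=1 B.a=1 D.a=1
A.a=1 A.b=1 B.a=0 D.a=1
A.a=1 A.b=1 B.a=1 D.a=0
A.a=1 A.b=1 B.a=1 D.a=1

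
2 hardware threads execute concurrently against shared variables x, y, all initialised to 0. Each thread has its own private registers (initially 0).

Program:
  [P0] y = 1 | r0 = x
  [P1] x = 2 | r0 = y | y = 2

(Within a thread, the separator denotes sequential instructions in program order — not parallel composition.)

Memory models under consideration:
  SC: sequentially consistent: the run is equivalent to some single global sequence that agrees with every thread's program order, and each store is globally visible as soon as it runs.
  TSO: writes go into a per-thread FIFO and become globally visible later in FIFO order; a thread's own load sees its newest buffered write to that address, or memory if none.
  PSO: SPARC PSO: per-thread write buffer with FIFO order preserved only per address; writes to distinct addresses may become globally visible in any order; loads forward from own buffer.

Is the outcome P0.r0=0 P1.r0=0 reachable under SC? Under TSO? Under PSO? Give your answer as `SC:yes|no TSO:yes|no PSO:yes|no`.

outcome vector order: (P0.r0,P1.r0)
SC (3): (0,1), (2,0), (2,1)
TSO (4): (0,0), (0,1), (2,0), (2,1)
PSO (4): (0,0), (0,1), (2,0), (2,1)
target (0,0) ∈ {TSO,PSO}

SC:no TSO:yes PSO:yes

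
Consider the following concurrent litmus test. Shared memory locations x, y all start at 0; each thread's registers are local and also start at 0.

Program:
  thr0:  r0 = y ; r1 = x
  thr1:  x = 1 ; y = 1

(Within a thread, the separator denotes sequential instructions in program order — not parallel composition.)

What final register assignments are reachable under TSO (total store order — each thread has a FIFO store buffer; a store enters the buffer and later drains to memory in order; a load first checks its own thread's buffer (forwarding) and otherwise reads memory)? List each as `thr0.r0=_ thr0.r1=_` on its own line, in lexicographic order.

outcome vector order: (thr0.r0,thr0.r1)
|TSO outcomes| = 3

thr0.r0=0 thr0.r1=0
thr0.r0=0 thr0.r1=1
thr0.r0=1 thr0.r1=1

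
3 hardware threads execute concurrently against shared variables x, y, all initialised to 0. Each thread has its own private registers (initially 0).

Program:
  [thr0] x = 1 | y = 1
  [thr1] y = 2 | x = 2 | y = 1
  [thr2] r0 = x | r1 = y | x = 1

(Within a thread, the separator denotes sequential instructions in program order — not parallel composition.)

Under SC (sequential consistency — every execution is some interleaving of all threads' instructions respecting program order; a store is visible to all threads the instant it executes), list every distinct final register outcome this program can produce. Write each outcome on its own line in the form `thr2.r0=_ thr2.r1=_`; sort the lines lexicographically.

thr2.r0=0 thr2.r1=0
thr2.r0=0 thr2.r1=1
thr2.r0=0 thr2.r1=2
thr2.r0=1 thr2.r1=0
thr2.r0=1 thr2.r1=1
thr2.r0=1 thr2.r1=2
thr2.r0=2 thr2.r1=1
thr2.r0=2 thr2.r1=2

outcome vector order: (thr2.r0,thr2.r1)
|SC outcomes| = 8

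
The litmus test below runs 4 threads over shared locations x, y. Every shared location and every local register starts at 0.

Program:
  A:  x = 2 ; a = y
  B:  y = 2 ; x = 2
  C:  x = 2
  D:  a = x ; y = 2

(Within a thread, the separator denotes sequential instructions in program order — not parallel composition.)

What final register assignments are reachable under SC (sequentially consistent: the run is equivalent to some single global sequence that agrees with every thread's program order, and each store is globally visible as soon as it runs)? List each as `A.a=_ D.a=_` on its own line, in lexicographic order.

outcome vector order: (A.a,D.a)
|SC outcomes| = 4

A.a=0 D.a=0
A.a=0 D.a=2
A.a=2 D.a=0
A.a=2 D.a=2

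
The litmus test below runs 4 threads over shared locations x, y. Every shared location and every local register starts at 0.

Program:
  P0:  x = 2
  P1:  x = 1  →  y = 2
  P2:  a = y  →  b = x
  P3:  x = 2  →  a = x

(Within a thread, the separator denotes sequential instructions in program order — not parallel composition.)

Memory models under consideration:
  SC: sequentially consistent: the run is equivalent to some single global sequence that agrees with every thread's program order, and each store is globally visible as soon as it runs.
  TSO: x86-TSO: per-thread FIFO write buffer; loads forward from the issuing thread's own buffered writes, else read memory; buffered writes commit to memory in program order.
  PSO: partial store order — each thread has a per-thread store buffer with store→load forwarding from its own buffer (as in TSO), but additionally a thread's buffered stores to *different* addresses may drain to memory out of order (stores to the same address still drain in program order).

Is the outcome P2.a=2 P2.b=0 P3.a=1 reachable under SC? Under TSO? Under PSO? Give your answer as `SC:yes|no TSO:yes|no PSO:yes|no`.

SC:no TSO:no PSO:yes

outcome vector order: (P2.a,P2.b,P3.a)
[SC] allowed = {001, 002, 011, 012, 021, 022, 211, 212, 221, 222}
[TSO] allowed = {001, 002, 011, 012, 021, 022, 211, 212, 221, 222}
[PSO] allowed = {001, 002, 011, 012, 021, 022, 201, 202, 211, 212, 221, 222}
target 201 ∈ {PSO}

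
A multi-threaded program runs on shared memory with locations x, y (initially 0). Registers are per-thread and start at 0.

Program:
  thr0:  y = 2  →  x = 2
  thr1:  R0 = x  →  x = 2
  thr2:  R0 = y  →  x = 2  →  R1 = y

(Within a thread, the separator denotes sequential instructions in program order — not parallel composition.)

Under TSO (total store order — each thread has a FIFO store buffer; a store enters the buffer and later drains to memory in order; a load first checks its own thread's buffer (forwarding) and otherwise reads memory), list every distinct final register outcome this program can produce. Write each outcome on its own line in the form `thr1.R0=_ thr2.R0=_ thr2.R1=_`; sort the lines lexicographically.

outcome vector order: (thr1.R0,thr2.R0,thr2.R1)
|TSO outcomes| = 6

thr1.R0=0 thr2.R0=0 thr2.R1=0
thr1.R0=0 thr2.R0=0 thr2.R1=2
thr1.R0=0 thr2.R0=2 thr2.R1=2
thr1.R0=2 thr2.R0=0 thr2.R1=0
thr1.R0=2 thr2.R0=0 thr2.R1=2
thr1.R0=2 thr2.R0=2 thr2.R1=2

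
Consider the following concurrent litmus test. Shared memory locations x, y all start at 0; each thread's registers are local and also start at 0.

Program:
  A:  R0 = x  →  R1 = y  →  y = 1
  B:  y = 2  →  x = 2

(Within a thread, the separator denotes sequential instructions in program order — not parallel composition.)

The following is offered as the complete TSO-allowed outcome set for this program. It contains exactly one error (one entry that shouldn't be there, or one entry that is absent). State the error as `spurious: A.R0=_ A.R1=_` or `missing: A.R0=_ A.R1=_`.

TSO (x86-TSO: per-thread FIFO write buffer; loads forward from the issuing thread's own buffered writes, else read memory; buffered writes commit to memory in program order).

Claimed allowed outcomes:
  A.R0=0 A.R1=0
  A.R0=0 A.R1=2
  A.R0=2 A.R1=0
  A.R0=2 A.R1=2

spurious: A.R0=2 A.R1=0

outcome vector order: (A.R0,A.R1)
[TSO] allowed = {00, 02, 22}
claimed∖TSO = {20}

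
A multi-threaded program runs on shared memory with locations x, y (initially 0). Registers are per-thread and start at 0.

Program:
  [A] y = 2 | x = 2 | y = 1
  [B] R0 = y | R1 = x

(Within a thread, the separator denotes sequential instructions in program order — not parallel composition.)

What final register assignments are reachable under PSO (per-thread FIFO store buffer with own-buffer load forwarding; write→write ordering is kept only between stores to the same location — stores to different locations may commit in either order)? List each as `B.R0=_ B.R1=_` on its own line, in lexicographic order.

outcome vector order: (B.R0,B.R1)
|PSO outcomes| = 6

B.R0=0 B.R1=0
B.R0=0 B.R1=2
B.R0=1 B.R1=0
B.R0=1 B.R1=2
B.R0=2 B.R1=0
B.R0=2 B.R1=2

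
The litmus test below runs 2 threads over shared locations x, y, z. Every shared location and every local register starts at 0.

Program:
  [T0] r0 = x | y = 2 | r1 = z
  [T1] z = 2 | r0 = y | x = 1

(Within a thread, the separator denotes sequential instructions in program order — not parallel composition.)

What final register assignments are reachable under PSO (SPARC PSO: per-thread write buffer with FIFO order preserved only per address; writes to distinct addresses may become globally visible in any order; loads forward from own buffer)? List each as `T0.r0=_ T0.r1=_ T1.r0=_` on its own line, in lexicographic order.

outcome vector order: (T0.r0,T0.r1,T1.r0)
|PSO outcomes| = 6

T0.r0=0 T0.r1=0 T1.r0=0
T0.r0=0 T0.r1=0 T1.r0=2
T0.r0=0 T0.r1=2 T1.r0=0
T0.r0=0 T0.r1=2 T1.r0=2
T0.r0=1 T0.r1=0 T1.r0=0
T0.r0=1 T0.r1=2 T1.r0=0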